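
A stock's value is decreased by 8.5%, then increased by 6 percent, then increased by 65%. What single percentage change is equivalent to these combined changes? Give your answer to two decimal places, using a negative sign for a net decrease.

60.03%

An 8.5% decrease multiplies by 0.915.
Then a 6% increase: 0.915 × 1.06 = 0.9699.
Then a 65% increase: 0.9699 × 1.65 = 1.600335.
Overall factor 1.600335, i.e. 60.03%.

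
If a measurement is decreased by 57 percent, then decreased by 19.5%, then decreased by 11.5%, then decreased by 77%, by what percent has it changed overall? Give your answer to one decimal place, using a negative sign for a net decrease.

The combined multiplier is 0.43 × 0.805 × 0.885 × 0.23 = 0.0704588325.
That corresponds to a decrease of 93.0%.

-93.0%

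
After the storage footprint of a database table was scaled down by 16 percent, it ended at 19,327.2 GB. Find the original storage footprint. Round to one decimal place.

The overall multiplier applied was 0.84.
So the original storage footprint was 19,327.2 ÷ 0.84 ≈ 23,008.6 GB.

23,008.6 GB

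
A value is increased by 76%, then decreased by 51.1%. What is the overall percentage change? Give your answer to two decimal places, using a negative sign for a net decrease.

-13.94%

A 76% increase multiplies by 1.76.
Then a 51.1% decrease: 1.76 × 0.489 = 0.86064.
Overall factor 0.86064, i.e. -13.94%.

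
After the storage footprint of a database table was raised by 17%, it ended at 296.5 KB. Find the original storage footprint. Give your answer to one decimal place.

253.4 KB

The overall multiplier applied was 1.17.
So the original storage footprint was 296.5 ÷ 1.17 ≈ 253.4 KB.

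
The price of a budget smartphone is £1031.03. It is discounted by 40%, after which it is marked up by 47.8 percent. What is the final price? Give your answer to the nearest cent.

After the 40% decrease: £1031.03 × 0.6 = £618.618.
Apply the 47.8% increase: £618.618 × 1.478 = £914.317404 ≈ £914.32.

£914.32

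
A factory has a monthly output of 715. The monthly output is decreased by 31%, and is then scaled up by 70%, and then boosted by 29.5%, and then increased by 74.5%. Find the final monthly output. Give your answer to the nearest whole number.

1895

31% decrease: 715 × 0.69 = 493.35.
After the 70% increase: 493.35 × 1.7 = 838.695.
Apply the 29.5% increase: 838.695 × 1.295 = 1086.110025.
Apply the 74.5% increase: 1086.110025 × 1.745 = 1895.261993625 ≈ 1895.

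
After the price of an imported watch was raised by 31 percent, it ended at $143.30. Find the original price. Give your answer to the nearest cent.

$109.39

The overall multiplier applied was 1.31.
So the original price was $143.30 ÷ 1.31 ≈ $109.39.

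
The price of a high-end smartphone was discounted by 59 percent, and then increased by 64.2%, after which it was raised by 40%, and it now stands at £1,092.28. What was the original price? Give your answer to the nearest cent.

The overall multiplier applied was 0.41 × 1.642 × 1.4 = 0.942508.
So the original price was £1,092.28 ÷ 0.942508 ≈ £1,158.91.

£1,158.91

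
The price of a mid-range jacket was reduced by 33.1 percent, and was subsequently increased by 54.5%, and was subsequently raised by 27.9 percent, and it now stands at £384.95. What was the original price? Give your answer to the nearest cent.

Undoing the 27.9% increase: £384.95 ÷ 1.279 ≈ £300.977326.
Undoing the 54.5% increase: £300.977326 ÷ 1.545 ≈ £194.807331.
Undoing the 33.1% decrease: £194.807331 ÷ 0.669 ≈ £291.19.

£291.19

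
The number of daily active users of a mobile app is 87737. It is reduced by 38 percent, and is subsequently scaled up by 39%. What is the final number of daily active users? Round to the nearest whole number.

Apply the 38% decrease: 87737 × 0.62 = 54396.94.
After the 39% increase: 54396.94 × 1.39 = 75611.7466 ≈ 75612.

75612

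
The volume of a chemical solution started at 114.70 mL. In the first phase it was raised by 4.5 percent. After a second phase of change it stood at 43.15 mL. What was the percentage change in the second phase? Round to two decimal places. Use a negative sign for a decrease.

After the first phase: 114.70 × 1.045 = 119.8615.
Second-phase multiplier: 43.15 ÷ 119.8615 ≈ 0.359999.
That is a change of -64.00%.

-64.00%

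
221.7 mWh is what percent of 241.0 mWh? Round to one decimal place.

221.7 mWh ÷ 241.0 mWh ≈ 92.0%.

92.0%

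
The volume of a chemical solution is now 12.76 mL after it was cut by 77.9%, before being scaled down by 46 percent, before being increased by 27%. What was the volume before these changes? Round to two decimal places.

Undoing the 27% increase: 12.76 ÷ 1.27 ≈ 10.047244.
Undoing the 46% decrease: 10.047244 ÷ 0.54 ≈ 18.606007.
Undoing the 77.9% decrease: 18.606007 ÷ 0.221 ≈ 84.19 mL.

84.19 mL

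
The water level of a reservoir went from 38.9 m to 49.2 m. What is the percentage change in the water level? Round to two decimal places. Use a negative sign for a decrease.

26.48%

Change: 49.2 − 38.9 = 10.3.
Relative to the original: 10.3 ÷ 38.9 ≈ 26.48%.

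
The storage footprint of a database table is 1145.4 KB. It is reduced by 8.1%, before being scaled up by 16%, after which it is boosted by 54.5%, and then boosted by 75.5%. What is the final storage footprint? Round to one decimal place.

8.1% decrease: 1145.4 × 0.919 = 1052.6226.
Apply the 16% increase: 1052.6226 × 1.16 = 1221.042216.
54.5% increase: 1221.042216 × 1.545 = 1886.51022372.
After the 75.5% increase: 1886.51022372 × 1.755 = 3310.8254426286 ≈ 3310.8.

3310.8 KB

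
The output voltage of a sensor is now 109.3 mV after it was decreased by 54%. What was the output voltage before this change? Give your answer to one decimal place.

237.6 mV

The overall multiplier applied was 0.46.
So the original output voltage was 109.3 ÷ 0.46 ≈ 237.6 mV.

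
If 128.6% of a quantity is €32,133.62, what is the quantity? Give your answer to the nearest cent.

€24,987.26

€32,133.62 ÷ 1.286 ≈ €24,987.26.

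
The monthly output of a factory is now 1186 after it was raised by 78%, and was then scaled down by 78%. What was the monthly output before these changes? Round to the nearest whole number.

3029

Undoing the 78% decrease: 1186 ÷ 0.22 ≈ 5390.909091.
Undoing the 78% increase: 5390.909091 ÷ 1.78 ≈ 3029.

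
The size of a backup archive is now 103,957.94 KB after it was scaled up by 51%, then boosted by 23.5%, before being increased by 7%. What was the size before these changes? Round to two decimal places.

52,099.07 KB

Undoing the 7% increase: 103,957.94 ÷ 1.07 ≈ 97156.953271.
Undoing the 23.5% increase: 97156.953271 ÷ 1.235 ≈ 78669.59779.
Undoing the 51% increase: 78669.59779 ÷ 1.51 ≈ 52,099.07 KB.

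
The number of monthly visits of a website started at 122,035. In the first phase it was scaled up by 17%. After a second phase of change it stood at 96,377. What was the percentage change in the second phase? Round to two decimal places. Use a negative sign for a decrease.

After the first phase: 122,035 × 1.17 = 142780.95.
Second-phase multiplier: 96,377 ÷ 142780.95 ≈ 0.674999.
That is a change of -32.50%.

-32.50%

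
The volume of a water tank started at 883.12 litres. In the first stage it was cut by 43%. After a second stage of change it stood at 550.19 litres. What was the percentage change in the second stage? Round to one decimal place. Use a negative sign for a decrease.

After the first stage: 883.12 × 0.57 = 503.3784.
Second-stage multiplier: 550.19 ÷ 503.3784 ≈ 1.09299.
That is a change of 9.3%.

9.3%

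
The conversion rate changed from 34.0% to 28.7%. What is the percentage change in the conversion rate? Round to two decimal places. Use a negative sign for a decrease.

The change is 28.7 − 34.0 = -5.3 percentage points.
Relative to the original 34.0%, that is -5.3 ÷ 34.0 ≈ -15.59%.

-15.59%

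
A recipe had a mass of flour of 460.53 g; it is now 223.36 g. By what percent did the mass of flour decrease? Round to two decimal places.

51.50%

Change: 223.36 − 460.53 = -237.17.
Relative to the original: -237.17 ÷ 460.53 ≈ -51.50%.
So the mass of flour decreased by 51.50%.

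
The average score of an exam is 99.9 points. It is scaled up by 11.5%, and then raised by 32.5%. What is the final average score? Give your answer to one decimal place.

Apply the 11.5% increase: 99.9 × 1.115 = 111.3885.
Apply the 32.5% increase: 111.3885 × 1.325 = 147.5897625 ≈ 147.6.

147.6 points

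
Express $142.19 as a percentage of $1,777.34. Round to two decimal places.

$142.19 ÷ $1,777.34 ≈ 8.00%.

8.00%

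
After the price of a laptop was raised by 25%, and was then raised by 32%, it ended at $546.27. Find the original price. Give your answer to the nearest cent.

$331.07

The overall multiplier applied was 1.25 × 1.32 = 1.65.
So the original price was $546.27 ÷ 1.65 ≈ $331.07.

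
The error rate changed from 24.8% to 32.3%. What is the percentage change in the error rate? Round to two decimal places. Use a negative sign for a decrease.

The change is 32.3 − 24.8 = 7.5 percentage points.
Relative to the original 24.8%, that is 7.5 ÷ 24.8 ≈ 30.24%.

30.24%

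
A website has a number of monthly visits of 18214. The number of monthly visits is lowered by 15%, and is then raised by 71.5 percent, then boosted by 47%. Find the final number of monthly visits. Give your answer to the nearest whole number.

39031

15% decrease: 18214 × 0.85 = 15481.9.
After the 71.5% increase: 15481.9 × 1.715 = 26551.4585.
After the 47% increase: 26551.4585 × 1.47 = 39030.643995 ≈ 39031.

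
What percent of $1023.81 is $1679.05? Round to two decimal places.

$1679.05 ÷ $1023.81 ≈ 164.00%.

164.00%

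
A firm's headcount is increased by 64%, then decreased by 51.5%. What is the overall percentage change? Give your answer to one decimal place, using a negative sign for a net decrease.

-20.5%

The combined multiplier is 1.64 × 0.485 = 0.7954.
That corresponds to a decrease of 20.5%.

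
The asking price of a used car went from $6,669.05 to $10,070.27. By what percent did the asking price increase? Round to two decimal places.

51.00%

Change: $10,070.27 − $6,669.05 = $3,401.22.
Relative to the original: $3,401.22 ÷ $6,669.05 ≈ 51.00%.
So the asking price increased by 51.00%.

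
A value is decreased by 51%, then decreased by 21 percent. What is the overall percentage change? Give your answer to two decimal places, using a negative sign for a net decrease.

The combined multiplier is 0.49 × 0.79 = 0.3871.
That corresponds to a decrease of 61.29%.

-61.29%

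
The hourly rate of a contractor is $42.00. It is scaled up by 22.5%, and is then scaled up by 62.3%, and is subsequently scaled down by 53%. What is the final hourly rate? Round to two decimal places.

$39.25

After the 22.5% increase: $42.00 × 1.225 = $51.45.
62.3% increase: $51.45 × 1.623 = $83.50335.
After the 53% decrease: $83.50335 × 0.47 = $39.2465745 ≈ $39.25.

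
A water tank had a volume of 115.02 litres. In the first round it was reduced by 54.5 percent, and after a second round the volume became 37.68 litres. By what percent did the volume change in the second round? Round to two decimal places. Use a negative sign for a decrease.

-28.00%

After the first round: 115.02 × 0.455 = 52.3341.
Second-round multiplier: 37.68 ÷ 52.3341 ≈ 0.719989.
That is a change of -28.00%.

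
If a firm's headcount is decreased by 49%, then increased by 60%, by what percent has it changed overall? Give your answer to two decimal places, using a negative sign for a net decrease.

-18.40%

A 49% decrease multiplies by 0.51.
Then a 60% increase: 0.51 × 1.6 = 0.816.
Overall factor 0.816, i.e. -18.40%.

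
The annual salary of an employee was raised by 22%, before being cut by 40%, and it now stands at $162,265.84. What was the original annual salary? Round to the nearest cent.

The overall multiplier applied was 1.22 × 0.6 = 0.732.
So the original annual salary was $162,265.84 ÷ 0.732 ≈ $221,674.64.

$221,674.64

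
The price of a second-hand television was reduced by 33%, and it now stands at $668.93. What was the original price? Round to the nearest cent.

$998.40

The overall multiplier applied was 0.67.
So the original price was $668.93 ÷ 0.67 ≈ $998.40.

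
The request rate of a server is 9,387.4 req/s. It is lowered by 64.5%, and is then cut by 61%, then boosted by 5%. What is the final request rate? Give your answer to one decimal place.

1,364.7 req/s

Each change multiplies by a factor: 0.355 × 0.39 × 1.05 = 0.1453725.
9,387.4 × 0.1453725 = 1364.6698065 ≈ 1,364.7.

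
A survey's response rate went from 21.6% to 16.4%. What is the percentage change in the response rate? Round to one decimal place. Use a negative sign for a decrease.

The change is 16.4 − 21.6 = -5.2 percentage points.
Relative to the original 21.6%, that is -5.2 ÷ 21.6 ≈ -24.1%.

-24.1%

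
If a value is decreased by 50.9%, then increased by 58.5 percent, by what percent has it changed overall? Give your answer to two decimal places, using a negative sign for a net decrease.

A 50.9% decrease multiplies by 0.491.
Then a 58.5% increase: 0.491 × 1.585 = 0.778235.
Overall factor 0.778235, i.e. -22.18%.

-22.18%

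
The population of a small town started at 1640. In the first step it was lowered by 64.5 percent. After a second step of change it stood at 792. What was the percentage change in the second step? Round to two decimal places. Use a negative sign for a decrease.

After the first step: 1640 × 0.355 = 582.2.
Second-step multiplier: 792 ÷ 582.2 ≈ 1.360357.
That is a change of 36.04%.

36.04%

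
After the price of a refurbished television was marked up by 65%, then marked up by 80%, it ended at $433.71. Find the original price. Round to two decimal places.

The overall multiplier applied was 1.65 × 1.8 = 2.97.
So the original price was $433.71 ÷ 2.97 ≈ $146.03.

$146.03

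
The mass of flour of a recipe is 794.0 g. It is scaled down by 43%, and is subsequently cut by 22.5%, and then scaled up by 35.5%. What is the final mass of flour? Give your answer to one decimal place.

475.3 g

Each change multiplies by a factor: 0.57 × 0.775 × 1.355 = 0.59857125.
794.0 × 0.59857125 = 475.2655725 ≈ 475.3.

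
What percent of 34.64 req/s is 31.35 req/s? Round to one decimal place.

90.5%

31.35 req/s ÷ 34.64 req/s ≈ 90.5%.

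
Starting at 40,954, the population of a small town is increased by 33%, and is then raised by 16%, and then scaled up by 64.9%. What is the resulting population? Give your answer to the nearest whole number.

After the 33% increase: 40,954 × 1.33 = 54468.82.
After the 16% increase: 54468.82 × 1.16 = 63183.8312.
Apply the 64.9% increase: 63183.8312 × 1.649 = 104190.1376488 ≈ 104,190.

104,190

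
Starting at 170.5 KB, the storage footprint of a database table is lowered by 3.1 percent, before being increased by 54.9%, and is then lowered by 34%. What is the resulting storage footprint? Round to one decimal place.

168.9 KB

Each change multiplies by a factor: 0.969 × 1.549 × 0.66 = 0.99064746.
170.5 × 0.99064746 = 168.90539193 ≈ 168.9.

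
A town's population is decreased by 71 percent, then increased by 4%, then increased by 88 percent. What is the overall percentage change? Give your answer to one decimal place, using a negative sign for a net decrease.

-43.3%

The combined multiplier is 0.29 × 1.04 × 1.88 = 0.567008.
That corresponds to a decrease of 43.3%.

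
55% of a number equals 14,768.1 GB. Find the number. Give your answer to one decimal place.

14,768.1 GB ÷ 0.55 ≈ 26,851.1 GB.

26,851.1 GB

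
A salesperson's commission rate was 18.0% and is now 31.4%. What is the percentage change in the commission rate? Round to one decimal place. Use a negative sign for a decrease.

The change is 31.4 − 18.0 = 13.4 percentage points.
Relative to the original 18.0%, that is 13.4 ÷ 18.0 ≈ 74.4%.

74.4%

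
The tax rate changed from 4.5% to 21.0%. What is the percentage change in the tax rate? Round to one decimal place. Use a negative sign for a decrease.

The change is 21.0 − 4.5 = 16.5 percentage points.
Relative to the original 4.5%, that is 16.5 ÷ 4.5 ≈ 366.7%.

366.7%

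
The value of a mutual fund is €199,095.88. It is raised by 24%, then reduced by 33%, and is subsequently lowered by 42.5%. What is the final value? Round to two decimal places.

€95,110.09

Each change multiplies by a factor: 1.24 × 0.67 × 0.575 = 0.47771.
€199,095.88 × 0.47771 = €95110.0928348 ≈ €95,110.09.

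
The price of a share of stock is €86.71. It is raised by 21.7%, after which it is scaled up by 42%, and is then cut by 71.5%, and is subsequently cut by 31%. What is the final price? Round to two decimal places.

€29.47

Each change multiplies by a factor: 1.217 × 1.42 × 0.285 × 0.69 = 0.339838731.
€86.71 × 0.339838731 = €29.46741636501 ≈ €29.47.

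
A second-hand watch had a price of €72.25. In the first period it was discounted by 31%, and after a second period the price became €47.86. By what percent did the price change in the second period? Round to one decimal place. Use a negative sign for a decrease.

-4.0%

After the first period: €72.25 × 0.69 = €49.8525.
Second-period multiplier: €47.86 ÷ €49.8525 ≈ 0.96003.
That is a change of -4.0%.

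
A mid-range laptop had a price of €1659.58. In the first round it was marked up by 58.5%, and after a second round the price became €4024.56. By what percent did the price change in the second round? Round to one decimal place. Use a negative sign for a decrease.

After the first round: €1659.58 × 1.585 = €2630.4343.
Second-round multiplier: €4024.56 ÷ €2630.4343 ≈ 1.53.
That is a change of 53.0%.

53.0%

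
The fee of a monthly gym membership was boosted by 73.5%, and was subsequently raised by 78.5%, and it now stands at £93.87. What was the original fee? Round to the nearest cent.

Undoing the 78.5% increase: £93.87 ÷ 1.785 ≈ £52.588235.
Undoing the 73.5% increase: £52.588235 ÷ 1.735 ≈ £30.31.

£30.31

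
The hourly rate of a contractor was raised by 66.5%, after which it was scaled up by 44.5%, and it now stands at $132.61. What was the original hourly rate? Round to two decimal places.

Undoing the 44.5% increase: $132.61 ÷ 1.445 ≈ $91.771626.
Undoing the 66.5% increase: $91.771626 ÷ 1.665 ≈ $55.12.

$55.12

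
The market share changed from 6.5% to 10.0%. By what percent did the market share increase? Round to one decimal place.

The change is 10.0 − 6.5 = 3.5 percentage points.
Relative to the original 6.5%, that is 3.5 ÷ 6.5 ≈ 53.8%.
So the market share rose by 53.8%.

53.8%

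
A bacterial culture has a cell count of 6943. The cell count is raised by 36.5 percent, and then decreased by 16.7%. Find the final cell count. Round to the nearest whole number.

7895

36.5% increase: 6943 × 1.365 = 9477.195.
Apply the 16.7% decrease: 9477.195 × 0.833 = 7894.503435 ≈ 7895.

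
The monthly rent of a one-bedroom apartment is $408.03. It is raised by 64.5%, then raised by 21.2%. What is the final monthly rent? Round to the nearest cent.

$813.51

Each change multiplies by a factor: 1.645 × 1.212 = 1.99374.
$408.03 × 1.99374 = $813.5057322 ≈ $813.51.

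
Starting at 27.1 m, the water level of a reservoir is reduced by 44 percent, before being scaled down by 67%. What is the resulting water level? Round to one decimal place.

Each change multiplies by a factor: 0.56 × 0.33 = 0.1848.
27.1 × 0.1848 = 5.00808 ≈ 5.0.

5.0 m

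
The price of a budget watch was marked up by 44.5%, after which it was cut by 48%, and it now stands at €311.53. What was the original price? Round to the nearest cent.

€414.60

The overall multiplier applied was 1.445 × 0.52 = 0.7514.
So the original price was €311.53 ÷ 0.7514 ≈ €414.60.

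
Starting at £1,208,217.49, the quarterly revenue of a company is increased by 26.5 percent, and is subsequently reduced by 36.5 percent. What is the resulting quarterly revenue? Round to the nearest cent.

£970,530.90

Each change multiplies by a factor: 1.265 × 0.635 = 0.803275.
£1,208,217.49 × 0.803275 = £970530.90427975 ≈ £970,530.90.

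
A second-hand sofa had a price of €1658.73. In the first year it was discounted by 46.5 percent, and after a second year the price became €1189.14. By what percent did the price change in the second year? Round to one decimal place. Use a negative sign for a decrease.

34.0%

After the first year: €1658.73 × 0.535 = €887.42055.
Second-year multiplier: €1189.14 ÷ €887.42055 ≈ 1.34.
That is a change of 34.0%.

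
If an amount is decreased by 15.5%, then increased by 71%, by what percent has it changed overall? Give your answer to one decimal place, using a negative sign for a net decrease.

44.5%

A 15.5% decrease multiplies by 0.845.
Then a 71% increase: 0.845 × 1.71 = 1.44495.
Overall factor 1.44495, i.e. 44.5%.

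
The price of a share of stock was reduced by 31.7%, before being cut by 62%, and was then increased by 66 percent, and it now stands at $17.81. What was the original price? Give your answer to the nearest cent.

The overall multiplier applied was 0.683 × 0.38 × 1.66 = 0.4308364.
So the original price was $17.81 ÷ 0.4308364 ≈ $41.34.

$41.34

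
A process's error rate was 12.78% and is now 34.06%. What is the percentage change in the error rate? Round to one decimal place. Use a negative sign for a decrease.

The change is 34.06 − 12.78 = 21.28 percentage points.
Relative to the original 12.78%, that is 21.28 ÷ 12.78 ≈ 166.5%.

166.5%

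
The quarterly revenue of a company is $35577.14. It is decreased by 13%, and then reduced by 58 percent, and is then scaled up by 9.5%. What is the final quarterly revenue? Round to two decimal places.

Each change multiplies by a factor: 0.87 × 0.42 × 1.095 = 0.400113.
$35577.14 × 0.400113 = $14234.87621682 ≈ $14234.88.

$14234.88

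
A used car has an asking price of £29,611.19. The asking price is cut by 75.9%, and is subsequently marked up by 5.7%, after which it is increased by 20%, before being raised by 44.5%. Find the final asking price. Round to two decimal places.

Each change multiplies by a factor: 0.241 × 1.057 × 1.2 × 1.445 = 0.441713958.
£29,611.19 × 0.441713958 = £13079.67593599002 ≈ £13,079.68.

£13,079.68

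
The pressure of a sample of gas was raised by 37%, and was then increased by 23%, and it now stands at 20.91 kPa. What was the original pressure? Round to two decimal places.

12.41 kPa

The overall multiplier applied was 1.37 × 1.23 = 1.6851.
So the original pressure was 20.91 ÷ 1.6851 ≈ 12.41 kPa.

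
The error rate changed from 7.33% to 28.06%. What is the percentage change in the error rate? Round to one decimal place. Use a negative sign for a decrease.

282.8%

The change is 28.06 − 7.33 = 20.73 percentage points.
Relative to the original 7.33%, that is 20.73 ÷ 7.33 ≈ 282.8%.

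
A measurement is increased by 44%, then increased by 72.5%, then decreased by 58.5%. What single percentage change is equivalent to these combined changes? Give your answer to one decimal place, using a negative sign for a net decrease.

The combined multiplier is 1.44 × 1.725 × 0.415 = 1.03086.
That corresponds to an increase of 3.1%.

3.1%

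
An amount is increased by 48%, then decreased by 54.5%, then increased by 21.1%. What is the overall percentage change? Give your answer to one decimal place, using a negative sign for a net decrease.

-18.5%

The combined multiplier is 1.48 × 0.455 × 1.211 = 0.8154874.
That corresponds to a decrease of 18.5%.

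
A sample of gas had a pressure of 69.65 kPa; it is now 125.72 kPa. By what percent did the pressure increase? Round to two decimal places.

Change: 125.72 − 69.65 = 56.07.
Relative to the original: 56.07 ÷ 69.65 ≈ 80.50%.
So the pressure increased by 80.50%.

80.50%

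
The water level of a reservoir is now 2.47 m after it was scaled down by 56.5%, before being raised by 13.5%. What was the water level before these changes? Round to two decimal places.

5.00 m

The overall multiplier applied was 0.435 × 1.135 = 0.493725.
So the original water level was 2.47 ÷ 0.493725 ≈ 5.00 m.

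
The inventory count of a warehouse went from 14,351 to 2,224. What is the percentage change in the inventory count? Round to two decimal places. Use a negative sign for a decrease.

-84.50%

Change: 2,224 − 14,351 = -12,127.
Relative to the original: -12,127 ÷ 14,351 ≈ -84.50%.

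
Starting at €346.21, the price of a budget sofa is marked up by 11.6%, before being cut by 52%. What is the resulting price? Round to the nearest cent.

Each change multiplies by a factor: 1.116 × 0.48 = 0.53568.
€346.21 × 0.53568 = €185.4577728 ≈ €185.46.

€185.46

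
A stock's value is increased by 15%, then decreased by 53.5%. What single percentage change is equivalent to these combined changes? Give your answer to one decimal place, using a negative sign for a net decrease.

-46.5%

A 15% increase multiplies by 1.15.
Then a 53.5% decrease: 1.15 × 0.465 = 0.53475.
Overall factor 0.53475, i.e. -46.5%.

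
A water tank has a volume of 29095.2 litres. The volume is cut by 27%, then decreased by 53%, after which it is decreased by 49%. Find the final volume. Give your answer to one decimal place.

After the 27% decrease: 29095.2 × 0.73 = 21239.496.
Apply the 53% decrease: 21239.496 × 0.47 = 9982.56312.
Apply the 49% decrease: 9982.56312 × 0.51 = 5091.1071912 ≈ 5091.1.

5091.1 litres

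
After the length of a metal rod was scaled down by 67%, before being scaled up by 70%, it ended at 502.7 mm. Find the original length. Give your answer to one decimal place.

Undoing the 70% increase: 502.7 ÷ 1.7 ≈ 295.705882.
Undoing the 67% decrease: 295.705882 ÷ 0.33 ≈ 896.1 mm.

896.1 mm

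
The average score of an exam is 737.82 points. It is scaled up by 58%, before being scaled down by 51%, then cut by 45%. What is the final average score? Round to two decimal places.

Apply the 58% increase: 737.82 × 1.58 = 1165.7556.
After the 51% decrease: 1165.7556 × 0.49 = 571.220244.
Apply the 45% decrease: 571.220244 × 0.55 = 314.1711342 ≈ 314.17.

314.17 points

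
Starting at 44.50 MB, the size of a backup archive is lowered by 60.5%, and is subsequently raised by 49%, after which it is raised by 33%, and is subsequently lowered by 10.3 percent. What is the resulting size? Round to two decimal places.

31.25 MB

Each change multiplies by a factor: 0.395 × 1.49 × 1.33 × 0.897 = 0.7021460355.
44.50 × 0.7021460355 = 31.24549857975 ≈ 31.25.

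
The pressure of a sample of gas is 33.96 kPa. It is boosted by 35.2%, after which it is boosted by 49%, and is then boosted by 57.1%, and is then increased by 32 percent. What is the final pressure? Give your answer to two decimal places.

141.87 kPa

Apply the 35.2% increase: 33.96 × 1.352 = 45.91392.
49% increase: 45.91392 × 1.49 = 68.4117408.
Apply the 57.1% increase: 68.4117408 × 1.571 = 107.4748447968.
32% increase: 107.4748447968 × 1.32 = 141.866795131776 ≈ 141.87.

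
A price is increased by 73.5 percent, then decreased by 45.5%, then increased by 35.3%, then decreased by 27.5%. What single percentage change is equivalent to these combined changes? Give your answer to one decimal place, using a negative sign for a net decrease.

A 73.5% increase multiplies by 1.735.
Then a 45.5% decrease: 1.735 × 0.545 = 0.945575.
Then a 35.3% increase: 0.945575 × 1.353 = 1.279362975.
Then a 27.5% decrease: 1.279362975 × 0.725 = 0.927538156875.
Overall factor 0.927538156875, i.e. -7.2%.

-7.2%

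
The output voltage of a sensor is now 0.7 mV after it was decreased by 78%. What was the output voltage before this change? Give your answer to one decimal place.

The overall multiplier applied was 0.22.
So the original output voltage was 0.7 ÷ 0.22 ≈ 3.2 mV.

3.2 mV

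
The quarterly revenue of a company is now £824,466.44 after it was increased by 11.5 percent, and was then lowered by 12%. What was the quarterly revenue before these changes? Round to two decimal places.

The overall multiplier applied was 1.115 × 0.88 = 0.9812.
So the original quarterly revenue was £824,466.44 ÷ 0.9812 ≈ £840,263.39.

£840,263.39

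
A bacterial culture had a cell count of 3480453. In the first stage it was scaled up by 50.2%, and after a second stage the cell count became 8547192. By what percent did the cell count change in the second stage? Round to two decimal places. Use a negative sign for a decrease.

After the first stage: 3480453 × 1.502 = 5227640.406.
Second-stage multiplier: 8547192 ÷ 5227640.406 ≈ 1.635.
That is a change of 63.50%.

63.50%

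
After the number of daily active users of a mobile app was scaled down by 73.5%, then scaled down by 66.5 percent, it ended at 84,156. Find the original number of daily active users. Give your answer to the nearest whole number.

947,970

The overall multiplier applied was 0.265 × 0.335 = 0.088775.
So the original number of daily active users was 84,156 ÷ 0.088775 ≈ 947,970.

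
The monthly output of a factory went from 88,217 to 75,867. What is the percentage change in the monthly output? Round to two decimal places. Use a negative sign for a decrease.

-14.00%

Change: 75,867 − 88,217 = -12,350.
Relative to the original: -12,350 ÷ 88,217 ≈ -14.00%.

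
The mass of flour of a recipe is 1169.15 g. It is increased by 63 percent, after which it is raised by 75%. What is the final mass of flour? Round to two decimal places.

3335.00 g

Apply the 63% increase: 1169.15 × 1.63 = 1905.7145.
After the 75% increase: 1905.7145 × 1.75 = 3335.000375 ≈ 3335.00.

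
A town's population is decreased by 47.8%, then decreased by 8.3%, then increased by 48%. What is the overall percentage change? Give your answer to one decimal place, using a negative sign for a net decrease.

The combined multiplier is 0.522 × 0.917 × 1.48 = 0.70843752.
That corresponds to a decrease of 29.2%.

-29.2%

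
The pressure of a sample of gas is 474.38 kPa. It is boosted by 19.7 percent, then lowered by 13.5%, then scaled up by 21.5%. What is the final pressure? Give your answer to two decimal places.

Apply the 19.7% increase: 474.38 × 1.197 = 567.83286.
13.5% decrease: 567.83286 × 0.865 = 491.1754239.
After the 21.5% increase: 491.1754239 × 1.215 = 596.7781400385 ≈ 596.78.

596.78 kPa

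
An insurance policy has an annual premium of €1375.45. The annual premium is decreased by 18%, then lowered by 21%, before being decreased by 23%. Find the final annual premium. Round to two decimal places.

€686.08

18% decrease: €1375.45 × 0.82 = €1127.869.
21% decrease: €1127.869 × 0.79 = €891.01651.
23% decrease: €891.01651 × 0.77 = €686.0827127 ≈ €686.08.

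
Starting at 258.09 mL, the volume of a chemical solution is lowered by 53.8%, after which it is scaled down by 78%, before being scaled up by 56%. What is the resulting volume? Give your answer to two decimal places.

Each change multiplies by a factor: 0.462 × 0.22 × 1.56 = 0.1585584.
258.09 × 0.1585584 = 40.922337456 ≈ 40.92.

40.92 mL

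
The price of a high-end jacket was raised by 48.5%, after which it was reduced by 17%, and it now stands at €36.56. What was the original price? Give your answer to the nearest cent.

The overall multiplier applied was 1.485 × 0.83 = 1.23255.
So the original price was €36.56 ÷ 1.23255 ≈ €29.66.

€29.66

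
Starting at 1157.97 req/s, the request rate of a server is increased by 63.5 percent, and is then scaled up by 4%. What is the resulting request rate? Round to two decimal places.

63.5% increase: 1157.97 × 1.635 = 1893.28095.
Apply the 4% increase: 1893.28095 × 1.04 = 1969.012188 ≈ 1969.01.

1969.01 req/s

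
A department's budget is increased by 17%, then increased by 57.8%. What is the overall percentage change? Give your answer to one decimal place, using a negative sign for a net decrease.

The combined multiplier is 1.17 × 1.578 = 1.84626.
That corresponds to an increase of 84.6%.

84.6%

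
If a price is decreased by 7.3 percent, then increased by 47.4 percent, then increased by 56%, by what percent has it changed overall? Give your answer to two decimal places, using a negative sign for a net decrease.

A 7.3% decrease multiplies by 0.927.
Then a 47.4% increase: 0.927 × 1.474 = 1.366398.
Then a 56% increase: 1.366398 × 1.56 = 2.13158088.
Overall factor 2.13158088, i.e. 113.16%.

113.16%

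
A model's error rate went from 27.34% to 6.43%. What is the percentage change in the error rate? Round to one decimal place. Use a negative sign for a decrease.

-76.5%

The change is 6.43 − 27.34 = -20.91 percentage points.
Relative to the original 27.34%, that is -20.91 ÷ 27.34 ≈ -76.5%.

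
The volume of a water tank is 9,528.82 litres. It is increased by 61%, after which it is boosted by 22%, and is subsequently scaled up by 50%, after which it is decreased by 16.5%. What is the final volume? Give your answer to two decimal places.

23,442.43 litres

Apply the 61% increase: 9,528.82 × 1.61 = 15341.4002.
After the 22% increase: 15341.4002 × 1.22 = 18716.508244.
After the 50% increase: 18716.508244 × 1.5 = 28074.762366.
16.5% decrease: 28074.762366 × 0.835 = 23442.42657561 ≈ 23,442.43.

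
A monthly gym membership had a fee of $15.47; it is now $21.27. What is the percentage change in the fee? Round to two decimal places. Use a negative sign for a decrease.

Change: $21.27 − $15.47 = $5.80.
Relative to the original: $5.80 ÷ $15.47 ≈ 37.49%.

37.49%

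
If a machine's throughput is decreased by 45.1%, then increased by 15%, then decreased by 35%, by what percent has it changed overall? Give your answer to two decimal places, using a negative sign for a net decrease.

-58.96%

The combined multiplier is 0.549 × 1.15 × 0.65 = 0.4103775.
That corresponds to a decrease of 58.96%.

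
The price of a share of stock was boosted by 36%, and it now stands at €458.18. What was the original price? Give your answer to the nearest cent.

The overall multiplier applied was 1.36.
So the original price was €458.18 ÷ 1.36 ≈ €336.90.

€336.90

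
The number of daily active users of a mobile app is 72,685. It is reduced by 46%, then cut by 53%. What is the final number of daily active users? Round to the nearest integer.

After the 46% decrease: 72,685 × 0.54 = 39249.9.
After the 53% decrease: 39249.9 × 0.47 = 18447.453 ≈ 18,447.

18,447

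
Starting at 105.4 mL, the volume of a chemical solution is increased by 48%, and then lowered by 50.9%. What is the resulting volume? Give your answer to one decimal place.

Apply the 48% increase: 105.4 × 1.48 = 155.992.
After the 50.9% decrease: 155.992 × 0.491 = 76.592072 ≈ 76.6.

76.6 mL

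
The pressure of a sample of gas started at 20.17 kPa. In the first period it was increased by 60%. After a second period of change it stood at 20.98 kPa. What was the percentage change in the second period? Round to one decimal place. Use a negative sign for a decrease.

After the first period: 20.17 × 1.6 = 32.272.
Second-period multiplier: 20.98 ÷ 32.272 ≈ 0.6501.
That is a change of -35.0%.

-35.0%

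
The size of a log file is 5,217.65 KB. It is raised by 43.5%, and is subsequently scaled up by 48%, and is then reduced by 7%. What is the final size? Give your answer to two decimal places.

10,305.56 KB

Each change multiplies by a factor: 1.435 × 1.48 × 0.93 = 1.975134.
5,217.65 × 1.975134 = 10305.5579151 ≈ 10,305.56.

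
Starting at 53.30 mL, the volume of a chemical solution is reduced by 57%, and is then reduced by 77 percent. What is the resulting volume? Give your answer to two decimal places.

Each change multiplies by a factor: 0.43 × 0.23 = 0.0989.
53.30 × 0.0989 = 5.27137 ≈ 5.27.

5.27 mL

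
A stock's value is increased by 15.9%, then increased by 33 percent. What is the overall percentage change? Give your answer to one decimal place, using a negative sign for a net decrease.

The combined multiplier is 1.159 × 1.33 = 1.54147.
That corresponds to an increase of 54.1%.

54.1%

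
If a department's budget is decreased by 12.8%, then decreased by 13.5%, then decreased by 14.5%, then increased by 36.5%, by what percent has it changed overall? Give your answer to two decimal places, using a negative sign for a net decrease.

-11.97%

A 12.8% decrease multiplies by 0.872.
Then a 13.5% decrease: 0.872 × 0.865 = 0.75428.
Then a 14.5% decrease: 0.75428 × 0.855 = 0.6449094.
Then a 36.5% increase: 0.6449094 × 1.365 = 0.880301331.
Overall factor 0.880301331, i.e. -11.97%.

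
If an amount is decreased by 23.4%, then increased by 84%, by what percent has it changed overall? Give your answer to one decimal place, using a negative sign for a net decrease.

40.9%

A 23.4% decrease multiplies by 0.766.
Then an 84% increase: 0.766 × 1.84 = 1.40944.
Overall factor 1.40944, i.e. 40.9%.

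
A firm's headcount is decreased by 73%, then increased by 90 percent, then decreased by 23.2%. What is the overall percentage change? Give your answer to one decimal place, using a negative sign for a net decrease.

A 73% decrease multiplies by 0.27.
Then a 90% increase: 0.27 × 1.9 = 0.513.
Then a 23.2% decrease: 0.513 × 0.768 = 0.393984.
Overall factor 0.393984, i.e. -60.6%.

-60.6%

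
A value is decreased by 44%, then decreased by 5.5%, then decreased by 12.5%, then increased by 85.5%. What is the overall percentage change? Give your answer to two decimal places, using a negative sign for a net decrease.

A 44% decrease multiplies by 0.56.
Then a 5.5% decrease: 0.56 × 0.945 = 0.5292.
Then a 12.5% decrease: 0.5292 × 0.875 = 0.46305.
Then an 85.5% increase: 0.46305 × 1.855 = 0.85895775.
Overall factor 0.85895775, i.e. -14.10%.

-14.10%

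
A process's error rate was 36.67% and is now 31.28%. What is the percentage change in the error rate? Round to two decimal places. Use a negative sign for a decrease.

The change is 31.28 − 36.67 = -5.39 percentage points.
Relative to the original 36.67%, that is -5.39 ÷ 36.67 ≈ -14.70%.

-14.70%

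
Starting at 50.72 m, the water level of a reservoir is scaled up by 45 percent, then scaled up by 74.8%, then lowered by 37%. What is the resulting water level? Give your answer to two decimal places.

80.99 m

Each change multiplies by a factor: 1.45 × 1.748 × 0.63 = 1.596798.
50.72 × 1.596798 = 80.98959456 ≈ 80.99.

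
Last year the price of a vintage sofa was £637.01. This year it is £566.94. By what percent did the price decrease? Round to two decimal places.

Change: £566.94 − £637.01 = -£70.07.
Relative to the original: -£70.07 ÷ £637.01 ≈ -11.00%.
So the price decreased by 11.00%.

11.00%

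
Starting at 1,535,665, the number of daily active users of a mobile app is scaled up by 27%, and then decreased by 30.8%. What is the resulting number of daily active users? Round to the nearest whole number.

1,349,604

Each change multiplies by a factor: 1.27 × 0.692 = 0.87884.
1,535,665 × 0.87884 = 1349603.8286 ≈ 1,349,604.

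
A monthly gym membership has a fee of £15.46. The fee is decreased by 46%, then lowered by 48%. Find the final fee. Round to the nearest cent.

£4.34

After the 46% decrease: £15.46 × 0.54 = £8.3484.
Apply the 48% decrease: £8.3484 × 0.52 = £4.341168 ≈ £4.34.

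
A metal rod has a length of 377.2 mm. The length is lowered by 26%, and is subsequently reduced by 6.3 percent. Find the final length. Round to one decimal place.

Apply the 26% decrease: 377.2 × 0.74 = 279.128.
After the 6.3% decrease: 279.128 × 0.937 = 261.542936 ≈ 261.5.

261.5 mm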